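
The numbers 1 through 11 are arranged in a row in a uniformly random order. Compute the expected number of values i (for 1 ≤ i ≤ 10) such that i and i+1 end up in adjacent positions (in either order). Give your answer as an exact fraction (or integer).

20/11

For each i ∈ {1,…,10}, let Xᵢ = 1 if i and i+1 are adjacent. P(Xᵢ=1) = 2·(11−1)!/11! = 2/11.
By linearity, E[ΣXᵢ] = (10)·(2/11) = 20/11.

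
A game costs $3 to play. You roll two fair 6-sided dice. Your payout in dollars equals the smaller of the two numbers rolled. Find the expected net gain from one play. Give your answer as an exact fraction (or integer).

Distribution of the smaller of the two numbers rolled: 1 w.p. 11/36, 2 w.p. 1/4, 3 w.p. 7/36, 4 w.p. 5/36, 5 w.p. 1/12, 6 w.p. 1/36
E[payout] = (11/36)·1 + (1/4)·2 + (7/36)·3 + (5/36)·4 + (1/12)·5 + (1/36)·6 = 91/36
Expected profit = 91/36 − 3 = -17/36

-17/36 dollars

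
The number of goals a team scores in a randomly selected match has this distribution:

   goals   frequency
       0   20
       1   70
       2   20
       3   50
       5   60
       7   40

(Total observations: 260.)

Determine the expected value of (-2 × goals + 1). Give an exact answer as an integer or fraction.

-71/13

Total = 260, so P(goals=0) = 20/260, etc.
E[-2x+1] = (1/13)·1 + (7/26)·(-1) + (1/13)·(-3) + (5/26)·(-5) + (3/13)·(-9) + (2/13)·(-13)
     = -71/13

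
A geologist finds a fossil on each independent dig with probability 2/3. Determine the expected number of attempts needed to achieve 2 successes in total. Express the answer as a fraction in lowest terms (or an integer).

3

By linearity (sum of 2 independent geometric waits), E[trials] = 2/p = 2/(2/3) = 3.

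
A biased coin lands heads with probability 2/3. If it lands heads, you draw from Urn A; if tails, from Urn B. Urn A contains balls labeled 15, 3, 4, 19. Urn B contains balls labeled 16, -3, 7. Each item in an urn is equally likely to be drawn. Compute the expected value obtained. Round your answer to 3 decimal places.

9.056

E[X | Urn A] = (15 + 3 + 4 + 19)/4 = 41/4
E[X | Urn B] = (16 − 3 + 7)/3 = 20/3
E[X] = (2/3)·41/4 + (1/3)·20/3 = 163/18 ≈ 9.056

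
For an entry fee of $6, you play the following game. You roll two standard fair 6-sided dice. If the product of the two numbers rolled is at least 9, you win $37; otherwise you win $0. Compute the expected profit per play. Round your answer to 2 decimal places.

E[payout] = (4/9)·0 + (5/9)·37 = 185/9
Expected profit = 185/9 − 6 = 131/9 ≈ $14.56

$14.56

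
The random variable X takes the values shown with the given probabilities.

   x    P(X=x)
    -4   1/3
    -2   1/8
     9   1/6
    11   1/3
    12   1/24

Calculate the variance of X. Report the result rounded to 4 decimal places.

E[X] = (1/3)·(-4) + (1/8)·(-2) + (1/6)·9 + (1/3)·11 + (1/24)·12 = 49/12
E[X²] = (1/3)·16 + (1/8)·4 + (1/6)·81 + (1/3)·121 + (1/24)·144 = 197/3
Var(X) = 197/3 − (49/12)² = 7055/144 ≈ 48.9931

48.9931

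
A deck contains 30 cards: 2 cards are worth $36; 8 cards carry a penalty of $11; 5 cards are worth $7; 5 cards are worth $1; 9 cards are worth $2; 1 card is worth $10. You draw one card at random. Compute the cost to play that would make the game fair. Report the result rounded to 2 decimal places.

E[payout] = (2/30)·36 + (8/30)·(-11) + (5/30)·7 + (5/30)·1 + (9/30)·2 + (1/30)·10 = 26/15
Fair fee = E[payout] = 26/15 ≈ $1.73

$1.73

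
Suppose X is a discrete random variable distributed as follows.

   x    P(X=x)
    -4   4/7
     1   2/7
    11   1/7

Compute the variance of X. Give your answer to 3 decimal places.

26.531

E[X] = (4/7)·(-4) + (2/7)·1 + (1/7)·11 = -3/7
E[X²] = (4/7)·16 + (2/7)·1 + (1/7)·121 = 187/7
Var(X) = 187/7 − (-3/7)² = 1300/49 ≈ 26.531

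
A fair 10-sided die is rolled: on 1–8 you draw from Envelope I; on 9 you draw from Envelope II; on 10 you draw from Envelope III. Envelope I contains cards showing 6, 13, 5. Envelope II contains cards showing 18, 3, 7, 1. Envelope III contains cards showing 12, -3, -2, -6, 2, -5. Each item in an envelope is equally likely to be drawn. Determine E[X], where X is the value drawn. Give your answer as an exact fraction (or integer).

851/120

E[X | Envelope I] = (6 + 13 + 5)/3 = 8
E[X | Envelope II] = (18 + 3 + 7 + 1)/4 = 29/4
E[X | Envelope III] = (12 − 3 − 2 − 6 + 2 − 5)/6 = -1/3
E[X] = (4/5)·8 + (1/10)·29/4 + (1/10)·(-1/3) = 851/120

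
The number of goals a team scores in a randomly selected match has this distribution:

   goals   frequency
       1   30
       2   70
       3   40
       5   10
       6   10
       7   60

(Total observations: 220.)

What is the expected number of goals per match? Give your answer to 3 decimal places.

3.727

Total = 220, so P(goals=1) = 30/220, etc.
E[X] = (3/22)·1 + (7/22)·2 + (2/11)·3 + (1/22)·5 + (1/22)·6 + (3/11)·7
     = 41/11 ≈ 3.727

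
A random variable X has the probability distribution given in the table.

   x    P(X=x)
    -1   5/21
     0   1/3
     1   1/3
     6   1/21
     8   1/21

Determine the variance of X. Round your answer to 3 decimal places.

E[X] = (5/21)·(-1) + (1/3)·0 + (1/3)·1 + (1/21)·6 + (1/21)·8 = 16/21
E[X²] = (5/21)·1 + (1/3)·0 + (1/3)·1 + (1/21)·36 + (1/21)·64 = 16/3
Var(X) = 16/3 − (16/21)² = 2096/441 ≈ 4.753

4.753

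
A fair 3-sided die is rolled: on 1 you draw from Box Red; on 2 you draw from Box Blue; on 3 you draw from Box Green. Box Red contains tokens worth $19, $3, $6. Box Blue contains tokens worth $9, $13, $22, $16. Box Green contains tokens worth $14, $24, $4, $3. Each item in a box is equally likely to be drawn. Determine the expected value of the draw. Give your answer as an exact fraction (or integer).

427/36 dollars

E[X | Box Red] = (19 + 3 + 6)/3 = 28/3
E[X | Box Blue] = (9 + 13 + 22 + 16)/4 = 15
E[X | Box Green] = (14 + 24 + 4 + 3)/4 = 45/4
E[X] = (1/3)·28/3 + (1/3)·15 + (1/3)·45/4 = 427/36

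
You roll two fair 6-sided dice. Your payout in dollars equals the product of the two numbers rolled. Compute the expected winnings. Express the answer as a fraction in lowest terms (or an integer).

Distribution of the product of the two numbers rolled: 1 w.p. 1/36, 2 w.p. 1/18, 3 w.p. 1/18, 4 w.p. 1/12, 5 w.p. 1/18, 6 w.p. 1/9, …
E[payout] = (1/36)·1 + (1/18)·2 + (1/18)·3 + (1/12)·4 + (1/18)·5 + (1/9)·6 + (1/18)·8 + (1/36)·9 + (1/18)·10 + (1/9)·12 + (1/18)·15 + (1/36)·16 + (1/18)·18 + (1/18)·20 + (1/18)·24 + (1/36)·25 + (1/18)·30 + (1/36)·36 = 49/4

49/4 dollars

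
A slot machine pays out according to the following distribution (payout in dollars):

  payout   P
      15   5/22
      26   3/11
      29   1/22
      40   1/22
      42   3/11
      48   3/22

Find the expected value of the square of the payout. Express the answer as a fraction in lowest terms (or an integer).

E[X²] = (5/22)·225 + (3/11)·676 + (1/22)·841 + (1/22)·1600 + (3/11)·1764 + (3/22)·2304
     = 12559/11

12559/11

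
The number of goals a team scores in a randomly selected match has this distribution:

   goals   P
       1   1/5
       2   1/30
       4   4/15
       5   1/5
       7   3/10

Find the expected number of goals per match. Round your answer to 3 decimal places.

4.433

E[X] = (1/5)·1 + (1/30)·2 + (4/15)·4 + (1/5)·5 + (3/10)·7
     = 133/30 ≈ 4.433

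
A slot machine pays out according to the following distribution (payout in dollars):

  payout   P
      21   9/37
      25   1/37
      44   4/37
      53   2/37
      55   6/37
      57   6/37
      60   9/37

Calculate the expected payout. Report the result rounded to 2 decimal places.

E[X] = (9/37)·21 + (1/37)·25 + (4/37)·44 + (2/37)·53 + (6/37)·55 + (6/37)·57 + (9/37)·60
     = 1708/37 ≈ 46.16

$46.16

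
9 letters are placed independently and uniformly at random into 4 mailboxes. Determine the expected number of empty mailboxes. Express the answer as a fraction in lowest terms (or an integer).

Let Xⱼ=1 if mailbox j is empty. P(Xⱼ=1) = ((4-1)/4)^9 = 19683/262144.
By linearity, E[#empty] = 4·19683/262144 = 19683/65536.

19683/65536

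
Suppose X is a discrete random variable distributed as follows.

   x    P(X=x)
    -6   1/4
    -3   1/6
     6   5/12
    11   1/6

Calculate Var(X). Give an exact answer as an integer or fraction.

E[X] = (1/4)·(-6) + (1/6)·(-3) + (5/12)·6 + (1/6)·11 = 7/3
E[X²] = (1/4)·36 + (1/6)·9 + (5/12)·36 + (1/6)·121 = 137/3
Var(X) = 137/3 − (7/3)² = 362/9

362/9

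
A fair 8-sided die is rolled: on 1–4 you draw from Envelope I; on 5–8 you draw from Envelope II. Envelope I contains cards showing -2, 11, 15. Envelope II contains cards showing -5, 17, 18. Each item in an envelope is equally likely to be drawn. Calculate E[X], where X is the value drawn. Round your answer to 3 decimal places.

9.000

E[X | Envelope I] = (-2 + 11 + 15)/3 = 8
E[X | Envelope II] = (-5 + 17 + 18)/3 = 10
E[X] = (1/2)·8 + (1/2)·10 = 9 ≈ 9.000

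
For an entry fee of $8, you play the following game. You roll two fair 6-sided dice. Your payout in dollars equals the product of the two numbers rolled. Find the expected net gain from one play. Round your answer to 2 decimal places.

$4.25

Distribution of the product of the two numbers rolled: 1 w.p. 1/36, 2 w.p. 1/18, 3 w.p. 1/18, 4 w.p. 1/12, 5 w.p. 1/18, 6 w.p. 1/9, …
E[payout] = (1/36)·1 + (1/18)·2 + (1/18)·3 + (1/12)·4 + (1/18)·5 + (1/9)·6 + (1/18)·8 + (1/36)·9 + (1/18)·10 + (1/9)·12 + (1/18)·15 + (1/36)·16 + (1/18)·18 + (1/18)·20 + (1/18)·24 + (1/36)·25 + (1/18)·30 + (1/36)·36 = 49/4
Expected profit = 49/4 − 8 = 17/4 ≈ $4.25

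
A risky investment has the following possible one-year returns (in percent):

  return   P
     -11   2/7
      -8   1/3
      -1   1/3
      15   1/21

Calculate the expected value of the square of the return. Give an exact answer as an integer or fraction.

E[X²] = (2/7)·121 + (1/3)·64 + (1/3)·1 + (1/21)·225
     = 1406/21

1406/21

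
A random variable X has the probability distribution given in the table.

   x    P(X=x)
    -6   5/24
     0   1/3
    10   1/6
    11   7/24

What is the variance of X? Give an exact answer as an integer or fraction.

E[X] = (5/24)·(-6) + (1/3)·0 + (1/6)·10 + (7/24)·11 = 29/8
E[X²] = (5/24)·36 + (1/3)·0 + (1/6)·100 + (7/24)·121 = 1427/24
Var(X) = 1427/24 − (29/8)² = 8893/192

8893/192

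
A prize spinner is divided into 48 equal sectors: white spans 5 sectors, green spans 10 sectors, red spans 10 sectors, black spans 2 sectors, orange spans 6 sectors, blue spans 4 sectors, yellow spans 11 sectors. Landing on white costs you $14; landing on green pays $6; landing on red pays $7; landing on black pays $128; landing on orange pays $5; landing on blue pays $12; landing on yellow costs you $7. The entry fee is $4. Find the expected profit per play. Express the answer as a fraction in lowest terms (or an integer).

125/48 dollars

E[payout] = (5/48)·(-14) + (10/48)·6 + (10/48)·7 + (2/48)·128 + (6/48)·5 + (4/48)·12 + (11/48)·(-7) = 317/48
Expected profit = 317/48 − 4 = 125/48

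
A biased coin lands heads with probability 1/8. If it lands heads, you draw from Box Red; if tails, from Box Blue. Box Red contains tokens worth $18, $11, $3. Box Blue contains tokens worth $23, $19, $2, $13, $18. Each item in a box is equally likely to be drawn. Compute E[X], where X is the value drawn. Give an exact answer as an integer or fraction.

347/24 dollars

E[X | Box Red] = (18 + 11 + 3)/3 = 32/3
E[X | Box Blue] = (23 + 19 + 2 + 13 + 18)/5 = 15
E[X] = (1/8)·32/3 + (7/8)·15 = 347/24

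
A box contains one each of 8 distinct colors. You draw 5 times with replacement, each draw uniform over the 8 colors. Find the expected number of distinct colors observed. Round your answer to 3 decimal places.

3.897

Let Xⱼ=1 if type j appears at least once. P(Xⱼ=1) = 1 − ((8−1)/8)^5 = 15961/32768.
E[#distinct] = 8·15961/32768 = 15961/4096.
≈ 3.897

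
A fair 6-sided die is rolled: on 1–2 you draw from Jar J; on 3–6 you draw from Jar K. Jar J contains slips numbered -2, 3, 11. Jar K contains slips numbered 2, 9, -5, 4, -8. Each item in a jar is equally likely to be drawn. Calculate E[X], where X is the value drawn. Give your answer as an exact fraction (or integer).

8/5

E[X | Jar J] = (-2 + 3 + 11)/3 = 4
E[X | Jar K] = (2 + 9 − 5 + 4 − 8)/5 = 2/5
E[X] = (1/3)·4 + (2/3)·2/5 = 8/5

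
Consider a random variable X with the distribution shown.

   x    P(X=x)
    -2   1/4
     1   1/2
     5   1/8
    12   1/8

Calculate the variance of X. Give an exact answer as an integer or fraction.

1159/64

E[X] = (1/4)·(-2) + (1/2)·1 + (1/8)·5 + (1/8)·12 = 17/8
E[X²] = (1/4)·4 + (1/2)·1 + (1/8)·25 + (1/8)·144 = 181/8
Var(X) = 181/8 − (17/8)² = 1159/64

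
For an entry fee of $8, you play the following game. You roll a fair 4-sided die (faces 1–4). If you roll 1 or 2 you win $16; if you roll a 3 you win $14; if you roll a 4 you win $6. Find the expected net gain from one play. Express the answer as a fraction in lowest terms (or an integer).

E[payout] = (1/4)·6 + (1/4)·14 + (1/2)·16 = 13
Expected profit = 13 − 8 = 5

$5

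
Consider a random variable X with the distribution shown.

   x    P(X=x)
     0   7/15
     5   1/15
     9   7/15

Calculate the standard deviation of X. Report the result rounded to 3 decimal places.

E[X] = 68/15, E[X²] = 592/15
Var(X) = E[X²] − (E[X])² = 592/15 − 4624/225 = 4256/225
SD(X) = √(4256/225) ≈ 4.349

4.349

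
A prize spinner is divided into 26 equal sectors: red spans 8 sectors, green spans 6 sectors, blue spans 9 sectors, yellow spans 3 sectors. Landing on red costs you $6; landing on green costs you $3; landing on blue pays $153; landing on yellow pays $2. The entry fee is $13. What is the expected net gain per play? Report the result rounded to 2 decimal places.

$37.65

E[payout] = (8/26)·(-6) + (6/26)·(-3) + (9/26)·153 + (3/26)·2 = 1317/26
Expected profit = 1317/26 − 13 = 979/26 ≈ $37.65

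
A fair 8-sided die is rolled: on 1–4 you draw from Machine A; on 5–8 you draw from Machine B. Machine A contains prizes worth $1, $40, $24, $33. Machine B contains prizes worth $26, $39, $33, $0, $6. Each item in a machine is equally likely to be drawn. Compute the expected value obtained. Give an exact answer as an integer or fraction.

E[X | Machine A] = (1 + 40 + 24 + 33)/4 = 49/2
E[X | Machine B] = (26 + 39 + 33 + 0 + 6)/5 = 104/5
E[X] = (1/2)·49/2 + (1/2)·104/5 = 453/20

453/20 dollars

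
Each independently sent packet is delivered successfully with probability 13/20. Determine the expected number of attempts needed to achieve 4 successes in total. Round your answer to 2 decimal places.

6.15

By linearity (sum of 4 independent geometric waits), E[trials] = 4/p = 4/(13/20) = 80/13.
≈ 6.15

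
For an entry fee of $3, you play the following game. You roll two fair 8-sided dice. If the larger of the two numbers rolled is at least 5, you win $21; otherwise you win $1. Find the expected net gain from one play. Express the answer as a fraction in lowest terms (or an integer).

E[payout] = (1/4)·1 + (3/4)·21 = 16
Expected profit = 16 − 3 = 13

$13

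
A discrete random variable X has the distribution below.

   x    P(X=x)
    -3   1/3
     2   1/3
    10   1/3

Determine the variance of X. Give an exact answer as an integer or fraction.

E[X] = (1/3)·(-3) + (1/3)·2 + (1/3)·10 = 3
E[X²] = (1/3)·9 + (1/3)·4 + (1/3)·100 = 113/3
Var(X) = 113/3 − (3)² = 86/3

86/3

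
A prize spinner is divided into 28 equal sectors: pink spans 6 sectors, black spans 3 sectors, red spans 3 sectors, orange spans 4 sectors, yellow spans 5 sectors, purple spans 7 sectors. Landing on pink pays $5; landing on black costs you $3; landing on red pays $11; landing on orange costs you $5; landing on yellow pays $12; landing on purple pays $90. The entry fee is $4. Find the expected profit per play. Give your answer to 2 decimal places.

$21.86

E[payout] = (6/28)·5 + (3/28)·(-3) + (3/28)·11 + (4/28)·(-5) + (5/28)·12 + (7/28)·90 = 181/7
Expected profit = 181/7 − 4 = 153/7 ≈ $21.86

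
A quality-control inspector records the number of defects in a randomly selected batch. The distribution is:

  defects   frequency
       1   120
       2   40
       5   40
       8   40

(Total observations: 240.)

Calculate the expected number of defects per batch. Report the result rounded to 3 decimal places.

3.000

Total = 240, so P(defects=1) = 120/240, etc.
E[X] = (1/2)·1 + (1/6)·2 + (1/6)·5 + (1/6)·8
     = 3 ≈ 3.000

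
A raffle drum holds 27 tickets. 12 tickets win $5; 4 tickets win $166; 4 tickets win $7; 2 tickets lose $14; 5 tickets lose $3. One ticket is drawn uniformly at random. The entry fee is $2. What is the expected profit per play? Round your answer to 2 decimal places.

E[payout] = (12/27)·5 + (4/27)·166 + (4/27)·7 + (2/27)·(-14) + (5/27)·(-3) = 709/27
Expected profit = 709/27 − 2 = 655/27 ≈ $24.26

$24.26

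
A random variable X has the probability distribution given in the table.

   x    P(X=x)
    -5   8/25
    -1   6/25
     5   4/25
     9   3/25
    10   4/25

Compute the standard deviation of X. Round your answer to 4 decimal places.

E[X] = 41/25, E[X²] = 949/25
Var(X) = E[X²] − (E[X])² = 949/25 − 1681/625 = 22044/625
SD(X) = √(22044/625) ≈ 5.9389

5.9389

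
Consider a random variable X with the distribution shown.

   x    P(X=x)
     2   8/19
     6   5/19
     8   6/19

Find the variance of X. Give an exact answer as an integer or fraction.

E[X] = (8/19)·2 + (5/19)·6 + (6/19)·8 = 94/19
E[X²] = (8/19)·4 + (5/19)·36 + (6/19)·64 = 596/19
Var(X) = 596/19 − (94/19)² = 2488/361

2488/361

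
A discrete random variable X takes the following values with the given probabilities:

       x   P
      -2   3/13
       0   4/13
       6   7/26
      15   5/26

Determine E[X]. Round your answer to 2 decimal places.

4.04

E[X] = (3/13)·(-2) + (4/13)·0 + (7/26)·6 + (5/26)·15
     = 105/26 ≈ 4.04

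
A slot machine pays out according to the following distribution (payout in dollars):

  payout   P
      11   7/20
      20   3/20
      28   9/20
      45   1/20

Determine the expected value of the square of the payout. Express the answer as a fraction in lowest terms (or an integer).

E[X²] = (7/20)·121 + (3/20)·400 + (9/20)·784 + (1/20)·2025
     = 2782/5

2782/5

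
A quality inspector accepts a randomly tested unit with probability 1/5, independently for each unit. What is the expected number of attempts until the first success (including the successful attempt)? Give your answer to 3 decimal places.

5.000

For a geometric distribution, E[trials] = 1/p = 1/(1/5) = 5.
≈ 5.000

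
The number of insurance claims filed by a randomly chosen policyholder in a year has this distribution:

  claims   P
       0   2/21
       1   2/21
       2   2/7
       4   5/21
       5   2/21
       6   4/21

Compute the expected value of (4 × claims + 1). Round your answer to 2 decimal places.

E[4x+1] = (2/21)·1 + (2/21)·5 + (2/7)·9 + (5/21)·17 + (2/21)·21 + (4/21)·25
     = 293/21 ≈ 13.95

13.95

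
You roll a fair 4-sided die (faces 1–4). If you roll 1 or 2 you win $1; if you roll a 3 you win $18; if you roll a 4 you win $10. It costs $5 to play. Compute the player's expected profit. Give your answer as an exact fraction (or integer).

5/2 dollars

E[payout] = (1/2)·1 + (1/4)·10 + (1/4)·18 = 15/2
Expected profit = 15/2 − 5 = 5/2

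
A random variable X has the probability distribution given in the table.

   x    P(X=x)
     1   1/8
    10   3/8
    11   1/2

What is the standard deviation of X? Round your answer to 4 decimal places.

3.1991

E[X] = 75/8, E[X²] = 785/8
Var(X) = E[X²] − (E[X])² = 785/8 − 5625/64 = 655/64
SD(X) = √(655/64) ≈ 3.1991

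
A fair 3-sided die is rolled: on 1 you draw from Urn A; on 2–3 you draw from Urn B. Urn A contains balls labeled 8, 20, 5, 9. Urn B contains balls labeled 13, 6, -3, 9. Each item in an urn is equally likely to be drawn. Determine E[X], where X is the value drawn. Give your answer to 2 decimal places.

7.67

E[X | Urn A] = (8 + 20 + 5 + 9)/4 = 21/2
E[X | Urn B] = (13 + 6 − 3 + 9)/4 = 25/4
E[X] = (1/3)·21/2 + (2/3)·25/4 = 23/3 ≈ 7.67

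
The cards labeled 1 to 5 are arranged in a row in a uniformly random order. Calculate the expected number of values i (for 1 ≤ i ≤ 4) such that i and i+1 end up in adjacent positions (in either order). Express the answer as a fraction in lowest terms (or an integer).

8/5

For each i ∈ {1,…,4}, let Xᵢ = 1 if i and i+1 are adjacent. P(Xᵢ=1) = 2·(5−1)!/5! = 2/5.
By linearity, E[ΣXᵢ] = (4)·(2/5) = 8/5.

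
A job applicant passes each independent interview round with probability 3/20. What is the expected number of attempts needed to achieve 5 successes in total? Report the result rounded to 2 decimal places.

By linearity (sum of 5 independent geometric waits), E[trials] = 5/p = 5/(3/20) = 100/3.
≈ 33.33

33.33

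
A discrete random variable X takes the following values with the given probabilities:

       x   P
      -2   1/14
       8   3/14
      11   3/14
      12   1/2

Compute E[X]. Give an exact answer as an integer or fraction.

E[X] = (1/14)·(-2) + (3/14)·8 + (3/14)·11 + (1/2)·12
     = 139/14

139/14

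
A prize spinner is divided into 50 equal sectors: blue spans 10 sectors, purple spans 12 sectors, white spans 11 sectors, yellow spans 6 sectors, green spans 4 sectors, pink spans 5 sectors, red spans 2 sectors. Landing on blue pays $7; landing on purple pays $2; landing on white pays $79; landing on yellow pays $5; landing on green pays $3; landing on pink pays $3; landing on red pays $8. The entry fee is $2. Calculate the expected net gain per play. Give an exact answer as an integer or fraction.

468/25 dollars

E[payout] = (10/50)·7 + (12/50)·2 + (11/50)·79 + (6/50)·5 + (4/50)·3 + (5/50)·3 + (2/50)·8 = 518/25
Expected profit = 518/25 − 2 = 468/25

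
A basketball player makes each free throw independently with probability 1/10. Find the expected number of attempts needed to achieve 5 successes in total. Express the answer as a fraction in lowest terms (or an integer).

50

By linearity (sum of 5 independent geometric waits), E[trials] = 5/p = 5/(1/10) = 50.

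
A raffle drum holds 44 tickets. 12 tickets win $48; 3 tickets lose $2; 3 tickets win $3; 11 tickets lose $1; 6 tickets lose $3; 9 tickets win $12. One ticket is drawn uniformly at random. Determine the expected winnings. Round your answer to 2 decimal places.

E[payout] = (12/44)·48 + (3/44)·(-2) + (3/44)·3 + (11/44)·(-1) + (6/44)·(-3) + (9/44)·12 = 329/22
≈ $14.95

$14.95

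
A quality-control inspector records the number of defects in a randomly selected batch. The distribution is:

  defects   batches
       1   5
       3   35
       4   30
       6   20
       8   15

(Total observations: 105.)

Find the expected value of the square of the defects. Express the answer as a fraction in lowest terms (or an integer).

Total = 105, so P(defects=1) = 5/105, etc.
E[X²] = (1/21)·1 + (1/3)·9 + (2/7)·16 + (4/21)·36 + (1/7)·64
     = 496/21

496/21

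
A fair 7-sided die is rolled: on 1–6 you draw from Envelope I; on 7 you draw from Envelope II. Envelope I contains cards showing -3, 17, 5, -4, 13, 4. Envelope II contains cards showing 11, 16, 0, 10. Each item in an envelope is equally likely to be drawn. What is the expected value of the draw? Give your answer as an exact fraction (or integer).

E[X | Envelope I] = (-3 + 17 + 5 − 4 + 13 + 4)/6 = 16/3
E[X | Envelope II] = (11 + 16 + 0 + 10)/4 = 37/4
E[X] = (6/7)·16/3 + (1/7)·37/4 = 165/28

165/28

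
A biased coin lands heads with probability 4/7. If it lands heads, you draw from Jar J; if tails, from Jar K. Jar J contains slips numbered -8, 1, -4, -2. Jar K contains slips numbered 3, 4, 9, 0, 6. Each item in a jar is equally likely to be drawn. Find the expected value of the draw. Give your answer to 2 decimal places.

E[X | Jar J] = (-8 + 1 − 4 − 2)/4 = -13/4
E[X | Jar K] = (3 + 4 + 9 + 0 + 6)/5 = 22/5
E[X] = (4/7)·(-13/4) + (3/7)·22/5 = 1/35 ≈ 0.03

0.03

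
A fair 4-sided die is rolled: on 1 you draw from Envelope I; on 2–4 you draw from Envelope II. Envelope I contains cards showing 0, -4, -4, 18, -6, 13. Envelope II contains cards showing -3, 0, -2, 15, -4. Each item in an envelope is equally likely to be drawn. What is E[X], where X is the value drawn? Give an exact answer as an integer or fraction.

193/120

E[X | Envelope I] = (0 − 4 − 4 + 18 − 6 + 13)/6 = 17/6
E[X | Envelope II] = (-3 + 0 − 2 + 15 − 4)/5 = 6/5
E[X] = (1/4)·17/6 + (3/4)·6/5 = 193/120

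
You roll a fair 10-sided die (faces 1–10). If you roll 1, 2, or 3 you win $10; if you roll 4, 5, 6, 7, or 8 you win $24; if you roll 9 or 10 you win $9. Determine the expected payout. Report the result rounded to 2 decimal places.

E[payout] = (1/5)·9 + (3/10)·10 + (1/2)·24 = 84/5
≈ $16.80

$16.80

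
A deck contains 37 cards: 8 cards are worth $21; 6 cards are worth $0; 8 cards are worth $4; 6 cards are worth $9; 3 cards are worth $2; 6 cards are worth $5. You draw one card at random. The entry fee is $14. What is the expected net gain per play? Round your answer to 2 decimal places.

-$6.16

E[payout] = (8/37)·21 + (6/37)·0 + (8/37)·4 + (6/37)·9 + (3/37)·2 + (6/37)·5 = 290/37
Expected profit = 290/37 − 14 = -228/37 ≈ -$6.16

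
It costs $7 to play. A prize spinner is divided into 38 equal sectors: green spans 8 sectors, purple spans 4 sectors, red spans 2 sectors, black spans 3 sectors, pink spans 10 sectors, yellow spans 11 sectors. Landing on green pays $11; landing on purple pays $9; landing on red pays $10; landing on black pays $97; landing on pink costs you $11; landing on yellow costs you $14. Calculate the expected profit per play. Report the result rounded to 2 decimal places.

E[payout] = (8/38)·11 + (4/38)·9 + (2/38)·10 + (3/38)·97 + (10/38)·(-11) + (11/38)·(-14) = 9/2
Expected profit = 9/2 − 7 = -5/2 ≈ -$2.50

-$2.50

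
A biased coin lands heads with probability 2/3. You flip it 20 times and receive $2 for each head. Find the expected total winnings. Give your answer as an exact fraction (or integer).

E[#heads] = 20·2/3 = 40/3 (linearity over flips).
E[winnings] = 2·40/3 = 80/3.

80/3 dollars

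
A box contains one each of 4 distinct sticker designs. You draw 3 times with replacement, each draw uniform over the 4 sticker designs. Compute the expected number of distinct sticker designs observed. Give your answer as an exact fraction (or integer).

Let Xⱼ=1 if type j appears at least once. P(Xⱼ=1) = 1 − ((4−1)/4)^3 = 37/64.
E[#distinct] = 4·37/64 = 37/16.

37/16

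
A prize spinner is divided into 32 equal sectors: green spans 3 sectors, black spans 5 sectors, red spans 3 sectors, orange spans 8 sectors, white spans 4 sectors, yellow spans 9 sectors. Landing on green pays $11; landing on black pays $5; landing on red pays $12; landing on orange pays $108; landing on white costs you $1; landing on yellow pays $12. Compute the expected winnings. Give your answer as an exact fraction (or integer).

531/16 dollars

E[payout] = (3/32)·11 + (5/32)·5 + (3/32)·12 + (8/32)·108 + (4/32)·(-1) + (9/32)·12 = 531/16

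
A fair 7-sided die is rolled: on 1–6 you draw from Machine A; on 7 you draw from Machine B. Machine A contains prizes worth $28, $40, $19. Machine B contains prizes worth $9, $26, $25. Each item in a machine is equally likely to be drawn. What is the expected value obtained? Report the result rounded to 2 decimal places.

E[X | Machine A] = (28 + 40 + 19)/3 = 29
E[X | Machine B] = (9 + 26 + 25)/3 = 20
E[X] = (6/7)·29 + (1/7)·20 = 194/7 ≈ 27.71

$27.71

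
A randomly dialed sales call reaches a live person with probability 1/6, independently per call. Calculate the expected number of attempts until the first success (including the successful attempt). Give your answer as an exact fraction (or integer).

For a geometric distribution, E[trials] = 1/p = 1/(1/6) = 6.

6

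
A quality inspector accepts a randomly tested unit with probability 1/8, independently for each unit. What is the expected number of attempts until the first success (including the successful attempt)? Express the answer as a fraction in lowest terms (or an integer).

For a geometric distribution, E[trials] = 1/p = 1/(1/8) = 8.

8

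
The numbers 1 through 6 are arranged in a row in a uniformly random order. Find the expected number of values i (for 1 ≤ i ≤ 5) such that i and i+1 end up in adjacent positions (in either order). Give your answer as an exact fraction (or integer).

For each i ∈ {1,…,5}, let Xᵢ = 1 if i and i+1 are adjacent. P(Xᵢ=1) = 2·(6−1)!/6! = 2/6.
By linearity, E[ΣXᵢ] = (5)·(2/6) = 5/3.

5/3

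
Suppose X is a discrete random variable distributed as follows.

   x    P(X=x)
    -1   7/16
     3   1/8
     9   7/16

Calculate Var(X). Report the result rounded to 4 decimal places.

E[X] = (7/16)·(-1) + (1/8)·3 + (7/16)·9 = 31/8
E[X²] = (7/16)·1 + (1/8)·9 + (7/16)·81 = 37
Var(X) = 37 − (31/8)² = 1407/64 ≈ 21.9844

21.9844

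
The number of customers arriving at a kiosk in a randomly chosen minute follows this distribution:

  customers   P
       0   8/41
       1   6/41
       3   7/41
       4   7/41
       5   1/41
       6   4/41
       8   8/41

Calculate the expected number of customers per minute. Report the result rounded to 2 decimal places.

E[X] = (8/41)·0 + (6/41)·1 + (7/41)·3 + (7/41)·4 + (1/41)·5 + (4/41)·6 + (8/41)·8
     = 148/41 ≈ 3.61

3.61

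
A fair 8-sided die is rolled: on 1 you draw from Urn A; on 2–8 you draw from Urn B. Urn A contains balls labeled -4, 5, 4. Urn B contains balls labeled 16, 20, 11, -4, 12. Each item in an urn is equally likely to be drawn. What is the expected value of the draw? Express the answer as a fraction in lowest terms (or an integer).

59/6

E[X | Urn A] = (-4 + 5 + 4)/3 = 5/3
E[X | Urn B] = (16 + 20 + 11 − 4 + 12)/5 = 11
E[X] = (1/8)·5/3 + (7/8)·11 = 59/6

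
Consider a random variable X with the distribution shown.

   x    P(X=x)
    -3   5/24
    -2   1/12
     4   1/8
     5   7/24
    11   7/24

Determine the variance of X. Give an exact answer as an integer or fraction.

5309/192

E[X] = (5/24)·(-3) + (1/12)·(-2) + (1/8)·4 + (7/24)·5 + (7/24)·11 = 35/8
E[X²] = (5/24)·9 + (1/12)·4 + (1/8)·16 + (7/24)·25 + (7/24)·121 = 1123/24
Var(X) = 1123/24 − (35/8)² = 5309/192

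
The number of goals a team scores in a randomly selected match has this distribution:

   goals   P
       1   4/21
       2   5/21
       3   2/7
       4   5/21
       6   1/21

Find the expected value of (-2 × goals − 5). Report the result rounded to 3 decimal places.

-10.524

E[-2x-5] = (4/21)·(-7) + (5/21)·(-9) + (2/7)·(-11) + (5/21)·(-13) + (1/21)·(-17)
     = -221/21 ≈ -10.524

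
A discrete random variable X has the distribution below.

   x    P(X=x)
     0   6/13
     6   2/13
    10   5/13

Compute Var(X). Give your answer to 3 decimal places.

E[X] = (6/13)·0 + (2/13)·6 + (5/13)·10 = 62/13
E[X²] = (6/13)·0 + (2/13)·36 + (5/13)·100 = 44
Var(X) = 44 − (62/13)² = 3592/169 ≈ 21.254

21.254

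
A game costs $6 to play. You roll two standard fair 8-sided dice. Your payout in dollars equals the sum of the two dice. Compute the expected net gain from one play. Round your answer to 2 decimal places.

Distribution of the sum of the two dice: 2 w.p. 1/64, 3 w.p. 1/32, 4 w.p. 3/64, 5 w.p. 1/16, 6 w.p. 5/64, 7 w.p. 3/32, …
E[payout] = (1/64)·2 + (1/32)·3 + (3/64)·4 + (1/16)·5 + (5/64)·6 + (3/32)·7 + (7/64)·8 + (1/8)·9 + (7/64)·10 + (3/32)·11 + (5/64)·12 + (1/16)·13 + (3/64)·14 + (1/32)·15 + (1/64)·16 = 9
Expected profit = 9 − 6 = 3 ≈ $3.00

$3.00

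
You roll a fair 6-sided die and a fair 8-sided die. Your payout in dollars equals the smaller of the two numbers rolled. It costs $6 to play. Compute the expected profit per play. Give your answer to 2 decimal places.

-$3.23

Distribution of the smaller of the two numbers rolled: 1 w.p. 13/48, 2 w.p. 11/48, 3 w.p. 3/16, 4 w.p. 7/48, 5 w.p. 5/48, 6 w.p. 1/16
E[payout] = (13/48)·1 + (11/48)·2 + (3/16)·3 + (7/48)·4 + (5/48)·5 + (1/16)·6 = 133/48
Expected profit = 133/48 − 6 = -155/48 ≈ -$3.23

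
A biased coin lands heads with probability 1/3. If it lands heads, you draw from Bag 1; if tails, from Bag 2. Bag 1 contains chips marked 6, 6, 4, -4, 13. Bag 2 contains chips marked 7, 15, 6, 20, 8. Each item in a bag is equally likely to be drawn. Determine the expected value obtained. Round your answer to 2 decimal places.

E[X | Bag 1] = (6 + 6 + 4 − 4 + 13)/5 = 5
E[X | Bag 2] = (7 + 15 + 6 + 20 + 8)/5 = 56/5
E[X] = (1/3)·5 + (2/3)·56/5 = 137/15 ≈ 9.13

9.13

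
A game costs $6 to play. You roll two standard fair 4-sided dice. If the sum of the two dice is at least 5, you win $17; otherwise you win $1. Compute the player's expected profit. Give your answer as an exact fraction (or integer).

$5

E[payout] = (3/8)·1 + (5/8)·17 = 11
Expected profit = 11 − 6 = 5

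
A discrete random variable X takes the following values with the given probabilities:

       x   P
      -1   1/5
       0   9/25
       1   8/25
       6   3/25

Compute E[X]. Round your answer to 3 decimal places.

E[X] = (1/5)·(-1) + (9/25)·0 + (8/25)·1 + (3/25)·6
     = 21/25 ≈ 0.840

0.840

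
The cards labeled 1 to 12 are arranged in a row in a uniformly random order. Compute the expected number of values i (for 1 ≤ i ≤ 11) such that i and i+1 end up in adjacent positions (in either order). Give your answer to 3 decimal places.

For each i ∈ {1,…,11}, let Xᵢ = 1 if i and i+1 are adjacent. P(Xᵢ=1) = 2·(12−1)!/12! = 2/12.
By linearity, E[ΣXᵢ] = (11)·(2/12) = 11/6.
≈ 1.833

1.833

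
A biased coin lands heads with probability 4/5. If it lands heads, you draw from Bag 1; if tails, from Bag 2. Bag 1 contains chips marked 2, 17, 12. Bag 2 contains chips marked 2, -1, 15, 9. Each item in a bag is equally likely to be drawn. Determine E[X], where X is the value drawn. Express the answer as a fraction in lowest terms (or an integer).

571/60

E[X | Bag 1] = (2 + 17 + 12)/3 = 31/3
E[X | Bag 2] = (2 − 1 + 15 + 9)/4 = 25/4
E[X] = (4/5)·31/3 + (1/5)·25/4 = 571/60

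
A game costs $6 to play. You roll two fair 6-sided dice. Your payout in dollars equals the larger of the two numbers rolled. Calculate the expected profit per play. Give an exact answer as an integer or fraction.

-55/36 dollars

Distribution of the larger of the two numbers rolled: 1 w.p. 1/36, 2 w.p. 1/12, 3 w.p. 5/36, 4 w.p. 7/36, 5 w.p. 1/4, 6 w.p. 11/36
E[payout] = (1/36)·1 + (1/12)·2 + (5/36)·3 + (7/36)·4 + (1/4)·5 + (11/36)·6 = 161/36
Expected profit = 161/36 − 6 = -55/36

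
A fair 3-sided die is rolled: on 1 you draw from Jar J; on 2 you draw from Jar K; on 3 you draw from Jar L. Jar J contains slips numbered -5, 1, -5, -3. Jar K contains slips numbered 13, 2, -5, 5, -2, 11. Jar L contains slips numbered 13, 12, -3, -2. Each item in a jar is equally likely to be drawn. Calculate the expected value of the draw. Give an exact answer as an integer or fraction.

2

E[X | Jar J] = (-5 + 1 − 5 − 3)/4 = -3
E[X | Jar K] = (13 + 2 − 5 + 5 − 2 + 11)/6 = 4
E[X | Jar L] = (13 + 12 − 3 − 2)/4 = 5
E[X] = (1/3)·(-3) + (1/3)·4 + (1/3)·5 = 2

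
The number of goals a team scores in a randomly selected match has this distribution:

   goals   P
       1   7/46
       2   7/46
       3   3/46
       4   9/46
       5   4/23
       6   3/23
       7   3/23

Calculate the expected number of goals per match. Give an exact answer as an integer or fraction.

4

E[X] = (7/46)·1 + (7/46)·2 + (3/46)·3 + (9/46)·4 + (4/23)·5 + (3/23)·6 + (3/23)·7
     = 4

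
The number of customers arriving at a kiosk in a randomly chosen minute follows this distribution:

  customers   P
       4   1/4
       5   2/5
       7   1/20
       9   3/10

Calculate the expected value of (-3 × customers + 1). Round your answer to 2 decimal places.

-17.15

E[-3x+1] = (1/4)·(-11) + (2/5)·(-14) + (1/20)·(-20) + (3/10)·(-26)
     = -343/20 ≈ -17.15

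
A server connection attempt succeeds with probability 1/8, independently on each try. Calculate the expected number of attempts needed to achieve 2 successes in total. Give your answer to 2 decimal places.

16.00

By linearity (sum of 2 independent geometric waits), E[trials] = 2/p = 2/(1/8) = 16.
≈ 16.00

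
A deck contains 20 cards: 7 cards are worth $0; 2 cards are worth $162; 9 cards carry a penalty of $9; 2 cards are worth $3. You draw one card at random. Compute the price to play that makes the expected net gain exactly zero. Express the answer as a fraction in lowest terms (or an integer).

E[payout] = (7/20)·0 + (2/20)·162 + (9/20)·(-9) + (2/20)·3 = 249/20
Fair fee = E[payout] = 249/20

249/20 dollars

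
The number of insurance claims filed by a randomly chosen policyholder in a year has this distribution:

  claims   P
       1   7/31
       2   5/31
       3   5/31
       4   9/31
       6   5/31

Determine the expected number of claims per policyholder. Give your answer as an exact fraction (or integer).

E[X] = (7/31)·1 + (5/31)·2 + (5/31)·3 + (9/31)·4 + (5/31)·6
     = 98/31

98/31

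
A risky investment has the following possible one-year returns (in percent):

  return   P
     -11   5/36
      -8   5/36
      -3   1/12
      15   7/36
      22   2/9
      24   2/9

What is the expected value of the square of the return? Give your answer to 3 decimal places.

E[X²] = (5/36)·121 + (5/36)·64 + (1/12)·9 + (7/36)·225 + (2/9)·484 + (2/9)·576
     = 1223/4 ≈ 305.750

305.750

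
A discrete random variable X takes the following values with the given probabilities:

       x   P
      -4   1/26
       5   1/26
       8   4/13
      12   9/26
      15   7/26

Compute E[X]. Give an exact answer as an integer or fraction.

E[X] = (1/26)·(-4) + (1/26)·5 + (4/13)·8 + (9/26)·12 + (7/26)·15
     = 139/13

139/13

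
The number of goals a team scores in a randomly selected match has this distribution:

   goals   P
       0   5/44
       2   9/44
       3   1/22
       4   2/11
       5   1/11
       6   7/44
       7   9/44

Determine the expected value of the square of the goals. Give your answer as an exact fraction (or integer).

E[X²] = (5/44)·0 + (9/44)·4 + (1/22)·9 + (2/11)·16 + (1/11)·25 + (7/44)·36 + (9/44)·49
     = 975/44

975/44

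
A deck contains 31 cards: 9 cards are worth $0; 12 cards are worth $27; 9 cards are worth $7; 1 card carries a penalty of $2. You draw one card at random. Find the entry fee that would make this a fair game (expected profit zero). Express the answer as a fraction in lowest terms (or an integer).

385/31 dollars

E[payout] = (9/31)·0 + (12/31)·27 + (9/31)·7 + (1/31)·(-2) = 385/31
Fair fee = E[payout] = 385/31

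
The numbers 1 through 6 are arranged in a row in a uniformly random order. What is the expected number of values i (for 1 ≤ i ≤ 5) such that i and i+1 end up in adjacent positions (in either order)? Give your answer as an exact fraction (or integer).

For each i ∈ {1,…,5}, let Xᵢ = 1 if i and i+1 are adjacent. P(Xᵢ=1) = 2·(6−1)!/6! = 2/6.
By linearity, E[ΣXᵢ] = (5)·(2/6) = 5/3.

5/3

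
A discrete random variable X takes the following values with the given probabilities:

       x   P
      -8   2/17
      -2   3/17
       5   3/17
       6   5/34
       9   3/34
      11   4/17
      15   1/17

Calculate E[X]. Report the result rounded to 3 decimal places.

E[X] = (2/17)·(-8) + (3/17)·(-2) + (3/17)·5 + (5/34)·6 + (3/34)·9 + (4/17)·11 + (1/17)·15
     = 161/34 ≈ 4.735

4.735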